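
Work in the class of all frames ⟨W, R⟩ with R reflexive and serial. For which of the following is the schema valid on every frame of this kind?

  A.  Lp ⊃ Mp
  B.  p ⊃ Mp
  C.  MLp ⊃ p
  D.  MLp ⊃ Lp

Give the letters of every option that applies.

A, B

(A) Lp ⊃ Mp is axiom D, which corresponds to seriality. Every such R is serial — valid.
(B) p ⊃ Mp is the dual of axiom T, which corresponds to reflexivity. Every such R is reflexive — valid.
(C) the dual of axiom B: valid iff R is symmetric. Such an R need not be symmetric — not valid.
(D) MLp ⊃ Lp is the dual of axiom 5; it is valid on a frame exactly when R is euclidean. Such an R need not be euclidean, so not valid.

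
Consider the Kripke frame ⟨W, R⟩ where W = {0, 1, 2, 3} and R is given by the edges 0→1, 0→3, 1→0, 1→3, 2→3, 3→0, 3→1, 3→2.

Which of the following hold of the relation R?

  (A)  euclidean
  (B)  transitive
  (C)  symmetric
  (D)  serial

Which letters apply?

(A) not euclidean: 3 R 0 and 3 R 2 but not 0 R 2.
(B) not transitive: 0 R 1 and 1 R 0 but not 0 R 0.
(C) symmetric: every R-edge is matched by its reverse.
(D) serial: every world has an R-successor.

C, D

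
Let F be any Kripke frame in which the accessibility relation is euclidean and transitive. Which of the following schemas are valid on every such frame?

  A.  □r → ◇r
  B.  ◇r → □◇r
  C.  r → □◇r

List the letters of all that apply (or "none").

B

(A) □r → ◇r is axiom D; it is valid on a frame exactly when R is serial. Such an R need not be serial, so not valid.
(B) ◇r → □◇r is axiom 5, which corresponds to the euclidean property. Every such R is euclidean — valid.
(C) r → □◇r is axiom B, which corresponds to symmetry. Such an R need not be symmetric — not valid.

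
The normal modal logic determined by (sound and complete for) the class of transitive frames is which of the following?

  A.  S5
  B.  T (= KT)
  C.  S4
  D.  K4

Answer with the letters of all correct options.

D

(A) S5 is determined by the class of reflexive, symmetric, and transitive frames.
(B) T (= KT) is determined by the class of reflexive frames.
(C) S4 is determined by the class of reflexive and transitive frames.
(D) K4 is determined by exactly this class.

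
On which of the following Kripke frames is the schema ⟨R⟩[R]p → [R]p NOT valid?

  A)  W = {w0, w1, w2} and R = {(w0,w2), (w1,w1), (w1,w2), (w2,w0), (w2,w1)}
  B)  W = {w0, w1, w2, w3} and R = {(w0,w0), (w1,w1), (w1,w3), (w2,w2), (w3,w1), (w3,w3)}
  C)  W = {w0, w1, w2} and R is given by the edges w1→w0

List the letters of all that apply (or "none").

A, C

The schema ⟨R⟩[R]p → [R]p is the dual of axiom 5; it is valid on a frame iff R is euclidean.
(A) R is not euclidean (w2 R w0 and w2 R w1 but not w0 R w1), so the schema fails here.
(B) R is euclidean (any two R-successors of the same world are R-related), so the schema is valid here.
(C) R is not euclidean (w1 R w0 and w1 R w0 but not w0 R w0), so the schema fails here.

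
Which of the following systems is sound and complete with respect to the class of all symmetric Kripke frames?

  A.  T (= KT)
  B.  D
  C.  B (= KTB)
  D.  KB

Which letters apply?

(A) T (= KT) is determined by the class of reflexive frames.
(B) D is determined by the class of serial frames.
(C) B (= KTB) is determined by the class of reflexive and symmetric frames.
(D) KB is determined by exactly this class.

D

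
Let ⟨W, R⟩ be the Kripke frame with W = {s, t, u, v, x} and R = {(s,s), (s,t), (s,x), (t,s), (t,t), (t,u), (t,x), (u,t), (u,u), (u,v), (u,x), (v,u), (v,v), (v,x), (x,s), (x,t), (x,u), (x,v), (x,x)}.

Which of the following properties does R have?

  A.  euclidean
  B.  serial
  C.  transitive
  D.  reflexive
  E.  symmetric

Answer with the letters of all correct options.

(A) not euclidean: t R s and t R u but not s R u.
(B) serial: every world has an R-successor.
(C) not transitive: s R t and t R u but not s R u.
(D) reflexive: each world relates to itself.
(E) symmetric: every R-edge is matched by its reverse.

B, D, E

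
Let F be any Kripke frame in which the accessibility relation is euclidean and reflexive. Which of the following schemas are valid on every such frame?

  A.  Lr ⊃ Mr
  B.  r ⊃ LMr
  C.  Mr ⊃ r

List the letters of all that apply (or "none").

A, B

A reflexive euclidean relation is also symmetric (from wRw and wRv the euclidean condition gives vRw) and hence transitive; it is an equivalence relation.
(A) axiom D: valid iff R is serial. Every such R is serial — valid.
(B) r ⊃ LMr is axiom B, which corresponds to symmetry. Every such R is symmetric — valid.
(C) Mr ⊃ r is the converse of T; it holds exactly when R ⊆ identity. Such an R need not be a subset of the identity — not valid.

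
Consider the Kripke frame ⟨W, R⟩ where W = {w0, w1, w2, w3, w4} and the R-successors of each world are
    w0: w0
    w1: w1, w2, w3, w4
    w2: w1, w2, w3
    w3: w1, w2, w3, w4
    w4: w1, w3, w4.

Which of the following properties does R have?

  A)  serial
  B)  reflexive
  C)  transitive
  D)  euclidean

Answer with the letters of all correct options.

(A) serial: every world has an R-successor.
(B) reflexive: each world relates to itself.
(C) not transitive: w2 R w1 and w1 R w4 but not w2 R w4.
(D) not euclidean: w1 R w2 and w1 R w4 but not w2 R w4.

A, B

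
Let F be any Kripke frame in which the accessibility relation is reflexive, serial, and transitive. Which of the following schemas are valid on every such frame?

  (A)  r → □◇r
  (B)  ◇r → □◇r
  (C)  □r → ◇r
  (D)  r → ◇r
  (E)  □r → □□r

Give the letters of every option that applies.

(A) axiom B: valid iff R is symmetric. Such an R need not be symmetric — not valid.
(B) axiom 5: valid iff R is euclidean. Such an R need not be euclidean — not valid.
(C) axiom D: valid iff R is serial. Every such R is serial — valid.
(D) r → ◇r is the dual of axiom T, which corresponds to reflexivity. Every such R is reflexive — valid.
(E) □r → □□r (axiom 4) characterises the transitive frames. Every such R is transitive — valid.

C, D, E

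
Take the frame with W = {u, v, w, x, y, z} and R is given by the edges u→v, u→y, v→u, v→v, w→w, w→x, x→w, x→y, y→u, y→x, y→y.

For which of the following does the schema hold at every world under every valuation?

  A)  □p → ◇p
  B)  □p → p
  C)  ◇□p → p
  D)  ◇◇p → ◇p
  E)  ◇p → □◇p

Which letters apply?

C

R is not reflexive: not u R u.
R is symmetric: every R-edge is matched by its reverse.
R is not transitive: u R v and v R u but not u R u.
R is not euclidean: u R v and u R y but not v R y.
R is not serial: z has no R-successor.
(A) □p → ◇p (axiom D) characterises the serial frames. R is not serial — not valid.
(B) □p → p (axiom T) characterises the reflexive frames. R is not reflexive — not valid.
(C) ◇□p → p is the dual of axiom B; it is valid on a frame exactly when R is symmetric. R is symmetric, so valid.
(D) ◇◇p → ◇p is the dual of axiom 4; it is valid on a frame exactly when R is transitive. R is not transitive, so not valid.
(E) ◇p → □◇p is axiom 5, which corresponds to the euclidean property. R is not euclidean — not valid.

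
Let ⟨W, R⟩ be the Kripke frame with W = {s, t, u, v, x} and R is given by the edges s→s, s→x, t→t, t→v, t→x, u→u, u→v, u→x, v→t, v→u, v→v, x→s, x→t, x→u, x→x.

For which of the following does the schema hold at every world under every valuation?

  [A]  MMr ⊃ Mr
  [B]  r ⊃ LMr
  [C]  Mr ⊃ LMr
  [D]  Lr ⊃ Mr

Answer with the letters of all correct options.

R is symmetric: every R-edge is matched by its reverse.
R is not transitive: s R x and x R t but not s R t.
R is not euclidean: t R v and t R x but not v R x.
R is serial: every world has an R-successor.
(A) MMr ⊃ Mr is the dual of axiom 4; it is valid on a frame exactly when R is transitive. R is not transitive, so not valid.
(B) r ⊃ LMr (axiom B) characterises the symmetric frames. R is symmetric — valid.
(C) Mr ⊃ LMr (axiom 5) characterises the euclidean frames. R is not euclidean — not valid.
(D) Lr ⊃ Mr is axiom D; it is valid on a frame exactly when R is serial. R is serial, so valid.

B, D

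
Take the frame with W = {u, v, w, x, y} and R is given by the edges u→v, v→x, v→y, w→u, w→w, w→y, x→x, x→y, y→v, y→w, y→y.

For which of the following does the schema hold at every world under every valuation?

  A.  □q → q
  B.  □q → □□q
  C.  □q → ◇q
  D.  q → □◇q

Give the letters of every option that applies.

R is not reflexive: not u R u.
R is not symmetric: u R v but not v R u.
R is not transitive: u R v and v R x but not u R x.
R is serial: every world has an R-successor.
(A) axiom T: valid iff R is reflexive. R is not reflexive — not valid.
(B) axiom 4: valid iff R is transitive. R is not transitive — not valid.
(C) □q → ◇q (axiom D) characterises the serial frames. R is serial — valid.
(D) q → □◇q is axiom B; it is valid on a frame exactly when R is symmetric. R is not symmetric, so not valid.

C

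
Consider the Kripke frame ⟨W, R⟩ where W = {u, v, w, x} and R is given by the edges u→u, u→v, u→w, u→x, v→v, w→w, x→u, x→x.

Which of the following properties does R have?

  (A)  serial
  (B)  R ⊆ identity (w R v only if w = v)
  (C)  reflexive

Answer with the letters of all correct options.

(A) serial: every world has an R-successor.
(B) not ⊆ identity: u R v with u ≠ v.
(C) reflexive: each world relates to itself.

A, C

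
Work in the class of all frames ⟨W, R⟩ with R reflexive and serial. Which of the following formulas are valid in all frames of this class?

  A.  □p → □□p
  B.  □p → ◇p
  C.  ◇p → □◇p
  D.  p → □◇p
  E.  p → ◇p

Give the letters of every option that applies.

B, E

(A) axiom 4: valid iff R is transitive. Such an R need not be transitive — not valid.
(B) □p → ◇p is axiom D, which corresponds to seriality. Every such R is serial — valid.
(C) axiom 5: valid iff R is euclidean. Such an R need not be euclidean — not valid.
(D) p → □◇p is axiom B; it is valid on a frame exactly when R is symmetric. Such an R need not be symmetric, so not valid.
(E) p → ◇p (the dual of axiom T) characterises the reflexive frames. Every such R is reflexive — valid.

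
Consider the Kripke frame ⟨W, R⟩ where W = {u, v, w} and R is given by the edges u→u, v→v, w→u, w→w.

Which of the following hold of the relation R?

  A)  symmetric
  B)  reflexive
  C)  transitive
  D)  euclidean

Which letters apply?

(A) not symmetric: w R u but not u R w.
(B) reflexive: each world relates to itself.
(C) transitive: R is closed under composition.
(D) not euclidean: w R u and w R w but not u R w.

B, C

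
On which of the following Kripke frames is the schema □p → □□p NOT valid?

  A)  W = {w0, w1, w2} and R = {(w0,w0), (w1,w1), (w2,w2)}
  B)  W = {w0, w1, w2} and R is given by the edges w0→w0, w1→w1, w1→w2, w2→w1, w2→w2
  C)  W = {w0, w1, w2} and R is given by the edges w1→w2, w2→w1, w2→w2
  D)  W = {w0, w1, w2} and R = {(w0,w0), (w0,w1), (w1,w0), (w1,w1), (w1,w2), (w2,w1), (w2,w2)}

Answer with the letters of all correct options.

C, D

The schema □p → □□p is axiom 4; it is valid on a frame iff R is transitive.
(A) R is transitive (R is closed under composition), so the schema is valid here.
(B) R is transitive (R is closed under composition), so the schema is valid here.
(C) R is not transitive (w1 R w2 and w2 R w1 but not w1 R w1), so the schema fails here.
(D) R is not transitive (w0 R w1 and w1 R w2 but not w0 R w2), so the schema fails here.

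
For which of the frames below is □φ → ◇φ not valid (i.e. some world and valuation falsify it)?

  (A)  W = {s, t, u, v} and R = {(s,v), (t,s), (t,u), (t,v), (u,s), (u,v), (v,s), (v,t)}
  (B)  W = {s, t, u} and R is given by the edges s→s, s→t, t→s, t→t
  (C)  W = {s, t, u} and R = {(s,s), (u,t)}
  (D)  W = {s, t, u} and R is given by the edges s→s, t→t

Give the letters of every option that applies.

The schema □φ → ◇φ is axiom D; it is valid on a frame iff R is serial.
(A) R is serial (every world has an R-successor), so the schema is valid here.
(B) R is not serial (u has no R-successor), so the schema fails here.
(C) R is not serial (t has no R-successor), so the schema fails here.
(D) R is not serial (u has no R-successor), so the schema fails here.

B, C, D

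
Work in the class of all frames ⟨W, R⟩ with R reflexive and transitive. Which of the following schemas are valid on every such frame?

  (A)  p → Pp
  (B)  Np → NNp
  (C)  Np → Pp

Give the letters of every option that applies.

Reflexive relations are serial.
(A) p → Pp is the dual of axiom T, which corresponds to reflexivity. Every such R is reflexive — valid.
(B) axiom 4: valid iff R is transitive. Every such R is transitive — valid.
(C) Np → Pp is axiom D; it is valid on a frame exactly when R is serial. Every such R is serial, so valid.

A, B, C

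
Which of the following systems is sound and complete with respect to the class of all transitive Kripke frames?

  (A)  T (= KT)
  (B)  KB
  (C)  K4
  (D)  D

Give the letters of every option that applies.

(A) T (= KT) is determined by the class of reflexive frames.
(B) KB is determined by the class of symmetric frames.
(C) K4 is determined by exactly this class.
(D) D is determined by the class of serial frames.

C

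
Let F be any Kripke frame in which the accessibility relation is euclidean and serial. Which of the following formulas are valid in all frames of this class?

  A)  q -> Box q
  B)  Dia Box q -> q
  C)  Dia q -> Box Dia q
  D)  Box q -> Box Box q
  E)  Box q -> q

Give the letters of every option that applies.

(A) q -> Box q (equivalent to ◇p→p) corresponds to R being a subset of the identity. Such an R need not be a subset of the identity, so not valid.
(B) Dia Box q -> q is the dual of axiom B; it is valid on a frame exactly when R is symmetric. Such an R need not be symmetric, so not valid.
(C) Dia q -> Box Dia q is axiom 5, which corresponds to the euclidean property. Every such R is euclidean — valid.
(D) Box q -> Box Box q (axiom 4) characterises the transitive frames. Such an R need not be transitive — not valid.
(E) axiom T: valid iff R is reflexive. Such an R need not be reflexive — not valid.

C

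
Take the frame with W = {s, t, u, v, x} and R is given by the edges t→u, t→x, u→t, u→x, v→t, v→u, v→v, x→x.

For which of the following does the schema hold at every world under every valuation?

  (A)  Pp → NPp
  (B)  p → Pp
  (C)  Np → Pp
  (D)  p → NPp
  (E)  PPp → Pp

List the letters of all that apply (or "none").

R is not reflexive: not s R s.
R is not symmetric: t R x but not x R t.
R is not transitive: t R u and u R t but not t R t.
R is not euclidean: t R x and t R u but not x R u.
R is not serial: s has no R-successor.
(A) Pp → NPp is axiom 5; it is valid on a frame exactly when R is euclidean. R is not euclidean, so not valid.
(B) p → Pp is the dual of axiom T, which corresponds to reflexivity. R is not reflexive — not valid.
(C) axiom D: valid iff R is serial. R is not serial — not valid.
(D) axiom B: valid iff R is symmetric. R is not symmetric — not valid.
(E) PPp → Pp is the dual of axiom 4; it is valid on a frame exactly when R is transitive. R is not transitive, so not valid.

none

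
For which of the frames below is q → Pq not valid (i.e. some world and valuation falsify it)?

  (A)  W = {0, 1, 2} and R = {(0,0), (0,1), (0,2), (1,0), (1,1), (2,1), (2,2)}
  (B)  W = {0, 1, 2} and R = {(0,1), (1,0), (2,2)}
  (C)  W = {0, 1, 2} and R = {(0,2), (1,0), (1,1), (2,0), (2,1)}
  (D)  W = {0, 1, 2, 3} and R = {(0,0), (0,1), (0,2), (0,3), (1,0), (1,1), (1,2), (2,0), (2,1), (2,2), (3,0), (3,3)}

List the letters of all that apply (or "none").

B, C

The schema q → Pq is the dual of axiom T; it is valid on a frame iff R is reflexive.
(A) R is reflexive (each world relates to itself), so the schema is valid here.
(B) R is not reflexive (not 0 R 0), so the schema fails here.
(C) R is not reflexive (not 0 R 0), so the schema fails here.
(D) R is reflexive (each world relates to itself), so the schema is valid here.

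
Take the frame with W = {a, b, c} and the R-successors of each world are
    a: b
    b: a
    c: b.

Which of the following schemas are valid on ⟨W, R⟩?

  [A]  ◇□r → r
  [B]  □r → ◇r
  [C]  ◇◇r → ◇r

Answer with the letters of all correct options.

R is not symmetric: c R b but not b R c.
R is not transitive: a R b and b R a but not a R a.
R is serial: every world has an R-successor.
(A) ◇□r → r is the dual of axiom B; it is valid on a frame exactly when R is symmetric. R is not symmetric, so not valid.
(B) □r → ◇r (axiom D) characterises the serial frames. R is serial — valid.
(C) the dual of axiom 4: valid iff R is transitive. R is not transitive — not valid.

B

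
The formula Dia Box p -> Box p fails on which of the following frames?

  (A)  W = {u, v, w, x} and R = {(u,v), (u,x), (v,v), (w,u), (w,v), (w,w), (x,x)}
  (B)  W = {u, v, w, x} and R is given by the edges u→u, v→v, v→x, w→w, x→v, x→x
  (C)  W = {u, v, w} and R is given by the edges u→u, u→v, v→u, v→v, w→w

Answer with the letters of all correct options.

The schema Dia Box p -> Box p is the dual of axiom 5; it is valid on a frame iff R is euclidean.
(A) R is not euclidean (u R v and u R x but not v R x), so the schema fails here.
(B) R is euclidean (any two R-successors of the same world are R-related), so the schema is valid here.
(C) R is euclidean (any two R-successors of the same world are R-related), so the schema is valid here.

A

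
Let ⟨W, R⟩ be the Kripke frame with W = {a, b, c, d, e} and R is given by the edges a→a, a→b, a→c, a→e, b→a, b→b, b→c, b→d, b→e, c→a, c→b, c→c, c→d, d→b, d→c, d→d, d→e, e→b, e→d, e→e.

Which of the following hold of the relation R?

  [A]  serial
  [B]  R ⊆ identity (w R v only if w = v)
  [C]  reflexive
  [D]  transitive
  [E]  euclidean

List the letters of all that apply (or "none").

(A) serial: every world has an R-successor.
(B) not ⊆ identity: a R b with a ≠ b.
(C) reflexive: each world relates to itself.
(D) not transitive: a R b and b R d but not a R d.
(E) not euclidean: a R c and a R e but not c R e.

A, C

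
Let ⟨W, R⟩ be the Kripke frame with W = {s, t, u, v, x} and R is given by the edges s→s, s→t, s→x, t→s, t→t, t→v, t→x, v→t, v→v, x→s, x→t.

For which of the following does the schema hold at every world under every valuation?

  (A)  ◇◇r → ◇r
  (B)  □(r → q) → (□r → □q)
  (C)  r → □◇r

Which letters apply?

B, C

R is symmetric: every R-edge is matched by its reverse.
R is not transitive: s R t and t R v but not s R v.
(A) the dual of axiom 4: valid iff R is transitive. R is not transitive — not valid.
(B) □(r → q) → (□r → □q) is the K axiom; it holds on all frames — valid.
(C) r → □◇r is axiom B; it is valid on a frame exactly when R is symmetric. R is symmetric, so valid.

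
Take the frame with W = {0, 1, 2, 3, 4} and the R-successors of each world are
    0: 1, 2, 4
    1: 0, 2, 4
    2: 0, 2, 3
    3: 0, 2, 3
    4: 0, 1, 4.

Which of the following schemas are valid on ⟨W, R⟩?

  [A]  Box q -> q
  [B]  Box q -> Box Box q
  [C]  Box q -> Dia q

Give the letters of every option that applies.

C

R is not reflexive: not 0 R 0.
R is not transitive: 0 R 1 and 1 R 0 but not 0 R 0.
R is serial: every world has an R-successor.
(A) axiom T: valid iff R is reflexive. R is not reflexive — not valid.
(B) axiom 4: valid iff R is transitive. R is not transitive — not valid.
(C) Box q -> Dia q is axiom D; it is valid on a frame exactly when R is serial. R is serial, so valid.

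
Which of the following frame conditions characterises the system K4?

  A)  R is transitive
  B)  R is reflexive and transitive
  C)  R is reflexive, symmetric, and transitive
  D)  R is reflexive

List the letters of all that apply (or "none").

(A) K4 is sound and complete for exactly this class.
(B) this class determines S4, not K4.
(C) this class determines S5, not K4.
(D) this class determines T (= KT), not K4.

A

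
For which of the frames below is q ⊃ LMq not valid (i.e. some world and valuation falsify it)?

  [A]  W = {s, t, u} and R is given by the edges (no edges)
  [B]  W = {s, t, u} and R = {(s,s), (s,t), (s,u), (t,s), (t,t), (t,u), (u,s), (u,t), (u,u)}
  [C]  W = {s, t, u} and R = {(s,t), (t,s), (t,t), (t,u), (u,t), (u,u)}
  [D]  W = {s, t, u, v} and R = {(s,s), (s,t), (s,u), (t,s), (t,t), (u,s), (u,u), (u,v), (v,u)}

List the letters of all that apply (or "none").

The schema q ⊃ LMq is axiom B; it is valid on a frame iff R is symmetric.
(A) R is symmetric (every R-edge is matched by its reverse), so the schema is valid here.
(B) R is symmetric (every R-edge is matched by its reverse), so the schema is valid here.
(C) R is symmetric (every R-edge is matched by its reverse), so the schema is valid here.
(D) R is symmetric (every R-edge is matched by its reverse), so the schema is valid here.

none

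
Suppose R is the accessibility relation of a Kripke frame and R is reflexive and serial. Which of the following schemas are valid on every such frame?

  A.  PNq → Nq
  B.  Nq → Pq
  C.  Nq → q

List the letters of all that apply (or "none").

(A) PNq → Nq is the dual of axiom 5, which corresponds to the euclidean property. Such an R need not be euclidean — not valid.
(B) Nq → Pq (axiom D) characterises the serial frames. Every such R is serial — valid.
(C) Nq → q is axiom T; it is valid on a frame exactly when R is reflexive. Every such R is reflexive, so valid.

B, C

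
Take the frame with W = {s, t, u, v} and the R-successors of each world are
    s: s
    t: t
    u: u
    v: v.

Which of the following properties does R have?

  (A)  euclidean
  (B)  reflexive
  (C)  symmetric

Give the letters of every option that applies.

(A) euclidean: any two R-successors of the same world are R-related.
(B) reflexive: each world relates to itself.
(C) symmetric: every R-edge is matched by its reverse.

A, B, C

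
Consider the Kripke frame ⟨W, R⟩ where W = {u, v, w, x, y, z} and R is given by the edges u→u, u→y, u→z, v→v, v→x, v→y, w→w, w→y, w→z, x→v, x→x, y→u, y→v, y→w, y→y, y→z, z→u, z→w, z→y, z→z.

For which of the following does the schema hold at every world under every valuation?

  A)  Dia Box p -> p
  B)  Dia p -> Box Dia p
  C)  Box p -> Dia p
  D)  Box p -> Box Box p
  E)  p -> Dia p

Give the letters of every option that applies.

R is reflexive: each world relates to itself.
R is symmetric: every R-edge is matched by its reverse.
R is not transitive: u R y and y R v but not u R v.
R is not euclidean: v R x and v R y but not x R y.
R is serial: every world has an R-successor.
(A) Dia Box p -> p (the dual of axiom B) characterises the symmetric frames. R is symmetric — valid.
(B) Dia p -> Box Dia p (axiom 5) characterises the euclidean frames. R is not euclidean — not valid.
(C) Box p -> Dia p is axiom D; it is valid on a frame exactly when R is serial. R is serial, so valid.
(D) Box p -> Box Box p is axiom 4; it is valid on a frame exactly when R is transitive. R is not transitive, so not valid.
(E) p -> Dia p is the dual of axiom T, which corresponds to reflexivity. R is reflexive — valid.

A, C, E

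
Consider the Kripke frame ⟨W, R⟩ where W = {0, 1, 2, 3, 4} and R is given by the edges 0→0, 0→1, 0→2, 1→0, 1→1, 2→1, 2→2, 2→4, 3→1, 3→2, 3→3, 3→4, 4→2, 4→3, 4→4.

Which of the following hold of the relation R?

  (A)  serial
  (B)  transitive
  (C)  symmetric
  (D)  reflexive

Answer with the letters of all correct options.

A, D

(A) serial: every world has an R-successor.
(B) not transitive: 0 R 2 and 2 R 4 but not 0 R 4.
(C) not symmetric: 0 R 2 but not 2 R 0.
(D) reflexive: each world relates to itself.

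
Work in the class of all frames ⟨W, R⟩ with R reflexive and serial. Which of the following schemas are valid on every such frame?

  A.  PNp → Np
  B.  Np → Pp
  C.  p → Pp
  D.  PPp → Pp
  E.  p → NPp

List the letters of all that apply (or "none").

(A) PNp → Np is the dual of axiom 5; it is valid on a frame exactly when R is euclidean. Such an R need not be euclidean, so not valid.
(B) axiom D: valid iff R is serial. Every such R is serial — valid.
(C) p → Pp (the dual of axiom T) characterises the reflexive frames. Every such R is reflexive — valid.
(D) PPp → Pp (the dual of axiom 4) characterises the transitive frames. Such an R need not be transitive — not valid.
(E) axiom B: valid iff R is symmetric. Such an R need not be symmetric — not valid.

B, C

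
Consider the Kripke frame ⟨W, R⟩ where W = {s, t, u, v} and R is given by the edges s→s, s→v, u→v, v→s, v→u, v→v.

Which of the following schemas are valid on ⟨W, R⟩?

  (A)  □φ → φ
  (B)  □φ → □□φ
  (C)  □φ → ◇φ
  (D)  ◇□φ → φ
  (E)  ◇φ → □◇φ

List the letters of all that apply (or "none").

R is not reflexive: not t R t.
R is symmetric: every R-edge is matched by its reverse.
R is not transitive: s R v and v R u but not s R u.
R is not euclidean: v R s and v R u but not s R u.
R is not serial: t has no R-successor.
(A) □φ → φ is axiom T; it is valid on a frame exactly when R is reflexive. R is not reflexive, so not valid.
(B) □φ → □□φ is axiom 4, which corresponds to transitivity. R is not transitive — not valid.
(C) axiom D: valid iff R is serial. R is not serial — not valid.
(D) ◇□φ → φ (the dual of axiom B) characterises the symmetric frames. R is symmetric — valid.
(E) ◇φ → □◇φ (axiom 5) characterises the euclidean frames. R is not euclidean — not valid.

D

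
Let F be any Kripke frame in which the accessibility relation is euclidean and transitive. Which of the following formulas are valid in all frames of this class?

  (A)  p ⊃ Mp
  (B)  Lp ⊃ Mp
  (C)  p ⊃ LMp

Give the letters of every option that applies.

(A) p ⊃ Mp is the dual of axiom T; it is valid on a frame exactly when R is reflexive. Such an R need not be reflexive, so not valid.
(B) Lp ⊃ Mp is axiom D; it is valid on a frame exactly when R is serial. Such an R need not be serial, so not valid.
(C) p ⊃ LMp is axiom B, which corresponds to symmetry. Such an R need not be symmetric — not valid.

none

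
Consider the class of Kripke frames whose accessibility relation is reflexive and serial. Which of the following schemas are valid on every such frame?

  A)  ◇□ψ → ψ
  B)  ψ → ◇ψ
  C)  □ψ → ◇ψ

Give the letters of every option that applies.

B, C

(A) ◇□ψ → ψ is the dual of axiom B, which corresponds to symmetry. Such an R need not be symmetric — not valid.
(B) the dual of axiom T: valid iff R is reflexive. Every such R is reflexive — valid.
(C) □ψ → ◇ψ is axiom D, which corresponds to seriality. Every such R is serial — valid.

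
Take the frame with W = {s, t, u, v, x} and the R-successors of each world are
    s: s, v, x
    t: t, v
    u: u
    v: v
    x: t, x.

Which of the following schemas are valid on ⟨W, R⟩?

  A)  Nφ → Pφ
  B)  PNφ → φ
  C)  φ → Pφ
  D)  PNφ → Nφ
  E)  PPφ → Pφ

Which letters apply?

R is reflexive: each world relates to itself.
R is not symmetric: s R v but not v R s.
R is not transitive: s R x and x R t but not s R t.
R is not euclidean: s R v and s R s but not v R s.
R is serial: every world has an R-successor.
(A) Nφ → Pφ is axiom D, which corresponds to seriality. R is serial — valid.
(B) PNφ → φ is the dual of axiom B, which corresponds to symmetry. R is not symmetric — not valid.
(C) φ → Pφ is the dual of axiom T, which corresponds to reflexivity. R is reflexive — valid.
(D) the dual of axiom 5: valid iff R is euclidean. R is not euclidean — not valid.
(E) PPφ → Pφ is the dual of axiom 4, which corresponds to transitivity. R is not transitive — not valid.

A, C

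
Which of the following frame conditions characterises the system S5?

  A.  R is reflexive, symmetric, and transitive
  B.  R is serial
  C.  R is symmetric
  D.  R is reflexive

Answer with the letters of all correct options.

A

(A) S5 is sound and complete for exactly this class.
(B) this class determines D, not S5.
(C) this class determines KB, not S5.
(D) this class determines T (= KT), not S5.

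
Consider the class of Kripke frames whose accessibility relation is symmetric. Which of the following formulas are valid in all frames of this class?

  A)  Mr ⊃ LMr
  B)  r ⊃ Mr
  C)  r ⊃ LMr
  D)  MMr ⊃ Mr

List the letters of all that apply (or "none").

(A) axiom 5: valid iff R is euclidean. Such an R need not be euclidean — not valid.
(B) r ⊃ Mr is the dual of axiom T, which corresponds to reflexivity. Such an R need not be reflexive — not valid.
(C) axiom B: valid iff R is symmetric. Every such R is symmetric — valid.
(D) MMr ⊃ Mr is the dual of axiom 4, which corresponds to transitivity. Such an R need not be transitive — not valid.

C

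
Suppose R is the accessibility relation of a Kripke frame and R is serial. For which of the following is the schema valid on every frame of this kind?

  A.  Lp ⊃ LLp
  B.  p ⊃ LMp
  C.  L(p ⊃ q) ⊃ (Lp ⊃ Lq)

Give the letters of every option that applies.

C

(A) Lp ⊃ LLp is axiom 4, which corresponds to transitivity. Such an R need not be transitive — not valid.
(B) axiom B: valid iff R is symmetric. Such an R need not be symmetric — not valid.
(C) this is just K, valid on every normal frame.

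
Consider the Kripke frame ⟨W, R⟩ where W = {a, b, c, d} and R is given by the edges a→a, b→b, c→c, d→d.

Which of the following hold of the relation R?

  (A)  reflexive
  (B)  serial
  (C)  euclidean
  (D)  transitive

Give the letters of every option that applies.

A, B, C, D

(A) reflexive: each world relates to itself.
(B) serial: every world has an R-successor.
(C) euclidean: any two R-successors of the same world are R-related.
(D) transitive: R is closed under composition.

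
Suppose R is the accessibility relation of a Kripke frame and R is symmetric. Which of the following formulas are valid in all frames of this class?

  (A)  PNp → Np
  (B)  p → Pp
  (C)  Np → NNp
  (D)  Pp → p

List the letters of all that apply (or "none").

none

(A) PNp → Np (the dual of axiom 5) characterises the euclidean frames. Such an R need not be euclidean — not valid.
(B) the dual of axiom T: valid iff R is reflexive. Such an R need not be reflexive — not valid.
(C) Np → NNp (axiom 4) characterises the transitive frames. Such an R need not be transitive — not valid.
(D) Pp → p is the converse of T; it holds exactly when R ⊆ identity. Such an R need not be a subset of the identity — not valid.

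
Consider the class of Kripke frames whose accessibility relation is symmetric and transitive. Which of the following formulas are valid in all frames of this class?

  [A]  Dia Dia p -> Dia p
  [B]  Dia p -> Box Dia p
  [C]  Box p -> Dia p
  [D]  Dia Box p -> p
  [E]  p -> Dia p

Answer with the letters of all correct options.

A symmetric transitive relation is euclidean (uRv and uRw give vRu by symmetry, then vRw by transitivity).
(A) Dia Dia p -> Dia p is the dual of axiom 4; it is valid on a frame exactly when R is transitive. Every such R is transitive, so valid.
(B) axiom 5: valid iff R is euclidean. Every such R is euclidean — valid.
(C) Box p -> Dia p is axiom D; it is valid on a frame exactly when R is serial. Such an R need not be serial, so not valid.
(D) the dual of axiom B: valid iff R is symmetric. Every such R is symmetric — valid.
(E) the dual of axiom T: valid iff R is reflexive. Such an R need not be reflexive — not valid.

A, B, D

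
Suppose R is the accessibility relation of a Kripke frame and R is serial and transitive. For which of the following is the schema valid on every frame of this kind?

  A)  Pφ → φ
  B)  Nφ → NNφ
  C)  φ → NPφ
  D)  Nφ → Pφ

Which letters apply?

(A) Pφ → φ (the converse of T) corresponds to R being a subset of the identity. Such an R need not be a subset of the identity, so not valid.
(B) Nφ → NNφ (axiom 4) characterises the transitive frames. Every such R is transitive — valid.
(C) φ → NPφ is axiom B; it is valid on a frame exactly when R is symmetric. Such an R need not be symmetric, so not valid.
(D) axiom D: valid iff R is serial. Every such R is serial — valid.

B, D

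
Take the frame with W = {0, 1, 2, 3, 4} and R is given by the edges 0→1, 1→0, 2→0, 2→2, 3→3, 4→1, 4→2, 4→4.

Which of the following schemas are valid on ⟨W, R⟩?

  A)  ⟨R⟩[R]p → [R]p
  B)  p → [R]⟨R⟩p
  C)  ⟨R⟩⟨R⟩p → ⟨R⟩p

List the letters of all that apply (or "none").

R is not symmetric: 2 R 0 but not 0 R 2.
R is not transitive: 0 R 1 and 1 R 0 but not 0 R 0.
R is not euclidean: 2 R 0 and 2 R 2 but not 0 R 2.
(A) ⟨R⟩[R]p → [R]p is the dual of axiom 5, which corresponds to the euclidean property. R is not euclidean — not valid.
(B) axiom B: valid iff R is symmetric. R is not symmetric — not valid.
(C) ⟨R⟩⟨R⟩p → ⟨R⟩p (the dual of axiom 4) characterises the transitive frames. R is not transitive — not valid.

none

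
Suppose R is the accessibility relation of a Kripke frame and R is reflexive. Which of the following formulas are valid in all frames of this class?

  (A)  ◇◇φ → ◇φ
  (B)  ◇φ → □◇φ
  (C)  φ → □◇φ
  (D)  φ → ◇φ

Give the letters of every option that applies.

D

A reflexive relation is serial.
(A) ◇◇φ → ◇φ (the dual of axiom 4) characterises the transitive frames. Such an R need not be transitive — not valid.
(B) ◇φ → □◇φ is axiom 5; it is valid on a frame exactly when R is euclidean. Such an R need not be euclidean, so not valid.
(C) φ → □◇φ (axiom B) characterises the symmetric frames. Such an R need not be symmetric — not valid.
(D) φ → ◇φ is the dual of axiom T, which corresponds to reflexivity. Every such R is reflexive — valid.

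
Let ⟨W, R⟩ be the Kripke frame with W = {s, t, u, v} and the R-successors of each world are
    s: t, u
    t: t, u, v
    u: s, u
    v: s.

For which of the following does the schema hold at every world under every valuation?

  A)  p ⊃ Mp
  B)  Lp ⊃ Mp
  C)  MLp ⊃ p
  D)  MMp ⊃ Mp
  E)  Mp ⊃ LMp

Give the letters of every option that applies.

B

R is not reflexive: not s R s.
R is not symmetric: s R t but not t R s.
R is not transitive: s R t and t R v but not s R v.
R is not euclidean: s R u and s R t but not u R t.
R is serial: every world has an R-successor.
(A) the dual of axiom T: valid iff R is reflexive. R is not reflexive — not valid.
(B) Lp ⊃ Mp is axiom D, which corresponds to seriality. R is serial — valid.
(C) MLp ⊃ p (the dual of axiom B) characterises the symmetric frames. R is not symmetric — not valid.
(D) MMp ⊃ Mp is the dual of axiom 4, which corresponds to transitivity. R is not transitive — not valid.
(E) axiom 5: valid iff R is euclidean. R is not euclidean — not valid.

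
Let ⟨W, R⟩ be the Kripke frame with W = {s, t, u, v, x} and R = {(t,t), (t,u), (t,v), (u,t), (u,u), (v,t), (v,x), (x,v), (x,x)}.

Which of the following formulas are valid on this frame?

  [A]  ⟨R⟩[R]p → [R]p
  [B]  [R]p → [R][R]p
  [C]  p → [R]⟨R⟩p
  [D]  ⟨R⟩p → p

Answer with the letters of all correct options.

R is symmetric: every R-edge is matched by its reverse.
R is not transitive: t R v and v R x but not t R x.
R is not euclidean: t R u and t R v but not u R v.
R is not a subset of the identity: t R u with t ≠ u.
(A) the dual of axiom 5: valid iff R is euclidean. R is not euclidean — not valid.
(B) [R]p → [R][R]p (axiom 4) characterises the transitive frames. R is not transitive — not valid.
(C) axiom B: valid iff R is symmetric. R is symmetric — valid.
(D) ⟨R⟩p → p (the converse of T) corresponds to R being a subset of the identity. Here R ⊄ identity, so not valid.

C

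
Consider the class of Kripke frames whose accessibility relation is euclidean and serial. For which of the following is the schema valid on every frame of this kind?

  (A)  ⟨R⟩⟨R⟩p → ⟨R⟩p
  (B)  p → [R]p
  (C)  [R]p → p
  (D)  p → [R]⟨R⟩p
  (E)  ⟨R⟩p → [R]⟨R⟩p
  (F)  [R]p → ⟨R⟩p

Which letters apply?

E, F

(A) ⟨R⟩⟨R⟩p → ⟨R⟩p is the dual of axiom 4; it is valid on a frame exactly when R is transitive. Such an R need not be transitive, so not valid.
(B) p → [R]p (equivalent to ◇p→p) corresponds to R being a subset of the identity. Such an R need not be a subset of the identity, so not valid.
(C) [R]p → p is axiom T, which corresponds to reflexivity. Such an R need not be reflexive — not valid.
(D) axiom B: valid iff R is symmetric. Such an R need not be symmetric — not valid.
(E) ⟨R⟩p → [R]⟨R⟩p is axiom 5; it is valid on a frame exactly when R is euclidean. Every such R is euclidean, so valid.
(F) [R]p → ⟨R⟩p is axiom D; it is valid on a frame exactly when R is serial. Every such R is serial, so valid.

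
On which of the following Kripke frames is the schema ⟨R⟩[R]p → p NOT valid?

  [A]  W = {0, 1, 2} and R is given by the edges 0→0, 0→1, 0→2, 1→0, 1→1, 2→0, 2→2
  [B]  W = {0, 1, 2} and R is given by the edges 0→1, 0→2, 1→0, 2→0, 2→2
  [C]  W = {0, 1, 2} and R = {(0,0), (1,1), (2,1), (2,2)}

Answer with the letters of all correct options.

The schema ⟨R⟩[R]p → p is the dual of axiom B; it is valid on a frame iff R is symmetric.
(A) R is symmetric (every R-edge is matched by its reverse), so the schema is valid here.
(B) R is symmetric (every R-edge is matched by its reverse), so the schema is valid here.
(C) R is not symmetric (2 R 1 but not 1 R 2), so the schema fails here.

C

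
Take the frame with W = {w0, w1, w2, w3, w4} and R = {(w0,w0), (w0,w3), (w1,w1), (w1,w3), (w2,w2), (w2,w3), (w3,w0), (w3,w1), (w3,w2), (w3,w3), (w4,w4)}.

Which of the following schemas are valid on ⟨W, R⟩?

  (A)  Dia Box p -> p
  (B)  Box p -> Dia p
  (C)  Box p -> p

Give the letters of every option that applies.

R is reflexive: each world relates to itself.
R is symmetric: every R-edge is matched by its reverse.
R is serial: every world has an R-successor.
(A) Dia Box p -> p is the dual of axiom B, which corresponds to symmetry. R is symmetric — valid.
(B) Box p -> Dia p is axiom D, which corresponds to seriality. R is serial — valid.
(C) Box p -> p is axiom T; it is valid on a frame exactly when R is reflexive. R is reflexive, so valid.

A, B, C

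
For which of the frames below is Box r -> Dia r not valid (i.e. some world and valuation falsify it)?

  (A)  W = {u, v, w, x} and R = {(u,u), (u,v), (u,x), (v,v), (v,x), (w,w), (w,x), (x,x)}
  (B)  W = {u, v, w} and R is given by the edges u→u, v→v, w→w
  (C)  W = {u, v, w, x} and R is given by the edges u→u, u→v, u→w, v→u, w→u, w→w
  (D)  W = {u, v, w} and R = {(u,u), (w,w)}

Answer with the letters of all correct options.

The schema Box r -> Dia r is axiom D; it is valid on a frame iff R is serial.
(A) R is serial (every world has an R-successor), so the schema is valid here.
(B) R is serial (every world has an R-successor), so the schema is valid here.
(C) R is not serial (x has no R-successor), so the schema fails here.
(D) R is not serial (v has no R-successor), so the schema fails here.

C, D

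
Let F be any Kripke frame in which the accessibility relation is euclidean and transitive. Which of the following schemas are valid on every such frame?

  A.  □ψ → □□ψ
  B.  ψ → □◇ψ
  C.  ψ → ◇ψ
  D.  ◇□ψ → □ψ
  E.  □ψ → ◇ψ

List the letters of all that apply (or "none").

(A) □ψ → □□ψ (axiom 4) characterises the transitive frames. Every such R is transitive — valid.
(B) axiom B: valid iff R is symmetric. Such an R need not be symmetric — not valid.
(C) ψ → ◇ψ is the dual of axiom T; it is valid on a frame exactly when R is reflexive. Such an R need not be reflexive, so not valid.
(D) ◇□ψ → □ψ is the dual of axiom 5, which corresponds to the euclidean property. Every such R is euclidean — valid.
(E) □ψ → ◇ψ is axiom D; it is valid on a frame exactly when R is serial. Such an R need not be serial, so not valid.

A, D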